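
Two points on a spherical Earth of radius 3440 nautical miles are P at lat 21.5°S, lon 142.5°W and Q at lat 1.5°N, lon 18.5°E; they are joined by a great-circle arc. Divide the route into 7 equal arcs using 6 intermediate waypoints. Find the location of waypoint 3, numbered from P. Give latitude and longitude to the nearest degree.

≈ lat 48°S, lon 66°W

The haversine formula gives a central angle δ ≈ 2.666 rad (152.8°) between the endpoints.
Interpolate at f = 3/7 with slerp weights a = sin((1−f)δ)/sin δ ≈ 2.182, b = sin(fδ)/sin δ ≈ 1.987.
p = a·p₁ + b·p₂ ≈ (0.273, -0.605, -0.748); φ = arcsin(p_z) ≈ -48.38°, λ = atan2(p_y, p_x) ≈ -65.72°.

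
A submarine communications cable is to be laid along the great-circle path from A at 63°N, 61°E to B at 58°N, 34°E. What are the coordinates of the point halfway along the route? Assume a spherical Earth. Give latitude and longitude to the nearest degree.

From cos δ = sin φ₁ sin φ₂ + cos φ₁ cos φ₂ cos Δλ, the central angle is δ ≈ 0.246 rad (14.1°).
Interpolate at f = 1/2 with slerp weights a = sin((1−f)δ)/sin δ ≈ 0.504, b = sin(fδ)/sin δ ≈ 0.504.
p = a·p₁ + b·p₂ ≈ (0.332, 0.349, 0.876); φ = arcsin(p_z) ≈ 61.18°, λ = atan2(p_y, p_x) ≈ 46.44°.

≈ 61°N, 46°E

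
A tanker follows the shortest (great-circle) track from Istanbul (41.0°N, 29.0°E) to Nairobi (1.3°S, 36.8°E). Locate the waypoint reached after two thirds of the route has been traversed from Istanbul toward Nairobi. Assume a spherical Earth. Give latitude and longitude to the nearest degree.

Convert each endpoint to a unit vector on the sphere (x = cos φ cos λ, y = cos φ sin λ, z = sin φ).
The central angle between the endpoints is δ = arccos(p₁·p₂) ≈ 0.749 rad (42.9°).
Interpolate at f = 2/3 with slerp weights a = sin((1−f)δ)/sin δ ≈ 0.363, b = sin(fδ)/sin δ ≈ 0.703.
p = a·p₁ + b·p₂ ≈ (0.802, 0.554, 0.222); φ = arcsin(p_z) ≈ 12.83°, λ = atan2(p_y, p_x) ≈ 34.62°.

≈ (13°N, 35°E)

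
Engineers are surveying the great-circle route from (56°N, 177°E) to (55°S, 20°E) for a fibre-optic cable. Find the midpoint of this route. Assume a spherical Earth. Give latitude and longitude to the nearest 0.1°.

Write both endpoints as unit vectors p₁, p₂ with components (cos φ cos λ, cos φ sin λ, sin φ).
The central angle between the endpoints is δ = arccos(p₁·p₂) ≈ 2.915 rad (167.0°).
Interpolate at f = 1/2 with slerp weights a = sin((1−f)δ)/sin δ ≈ 4.415, b = sin(fδ)/sin δ ≈ 4.415.
p = a·p₁ + b·p₂ ≈ (-0.086, 0.995, 0.044); φ = arcsin(p_z) ≈ 2.50°, λ = atan2(p_y, p_x) ≈ 94.93°.

≈ (2.5°N, 94.9°E)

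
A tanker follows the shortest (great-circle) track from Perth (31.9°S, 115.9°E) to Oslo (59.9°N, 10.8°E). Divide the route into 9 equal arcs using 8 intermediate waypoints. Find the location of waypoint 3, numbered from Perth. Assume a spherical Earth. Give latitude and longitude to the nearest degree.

Write both endpoints as unit vectors p₁, p₂ with components (cos φ cos λ, cos φ sin λ, sin φ).
The central angle between the endpoints is δ = arccos(p₁·p₂) ≈ 2.175 rad (124.6°).
Interpolate at f = 3/9 with slerp weights a = sin((1−f)δ)/sin δ ≈ 1.206, b = sin(fδ)/sin δ ≈ 0.806.
p = a·p₁ + b·p₂ ≈ (-0.050, 0.997, 0.060); φ = arcsin(p_z) ≈ 3.42°, λ = atan2(p_y, p_x) ≈ 92.89°.

≈ 3°N, 93°E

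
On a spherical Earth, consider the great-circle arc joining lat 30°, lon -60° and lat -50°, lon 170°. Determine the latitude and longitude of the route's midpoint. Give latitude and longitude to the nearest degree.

≈ lat -22°, lon -107°

From cos δ = sin φ₁ sin φ₂ + cos φ₁ cos φ₂ cos Δλ, the central angle is δ ≈ 2.405 rad (137.8°).
Interpolate at f = 1/2 with slerp weights a = sin((1−f)δ)/sin δ ≈ 1.389, b = sin(fδ)/sin δ ≈ 1.389.
p = a·p₁ + b·p₂ ≈ (-0.278, -0.887, -0.370); φ = arcsin(p_z) ≈ -21.69°, λ = atan2(p_y, p_x) ≈ -107.40°.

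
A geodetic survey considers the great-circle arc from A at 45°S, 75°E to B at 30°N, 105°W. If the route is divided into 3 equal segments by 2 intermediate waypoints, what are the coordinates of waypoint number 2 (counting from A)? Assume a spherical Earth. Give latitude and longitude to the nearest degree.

From cos δ = sin φ₁ sin φ₂ + cos φ₁ cos φ₂ cos Δλ, the central angle is δ ≈ 2.880 rad (165.0°).
Interpolate at f = 2/3 with slerp weights a = sin((1−f)δ)/sin δ ≈ 3.165, b = sin(fδ)/sin δ ≈ 3.631.
p = a·p₁ + b·p₂ ≈ (-0.235, -0.875, -0.423); φ = arcsin(p_z) ≈ -25.00°, λ = atan2(p_y, p_x) ≈ -105.00°.

≈ 25°S, 105°W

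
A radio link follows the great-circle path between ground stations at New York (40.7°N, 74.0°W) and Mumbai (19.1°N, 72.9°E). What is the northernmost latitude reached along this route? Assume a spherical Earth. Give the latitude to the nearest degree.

≈ 65°N

The great circle lies in the plane with unit normal n̂ = (p₁ × p₂)/|p₁ × p₂|.
Here n̂_z ≈ +0.424; the vertex latitude is φ_max = arccos|n̂_z| ≈ 64.9°.
Check via Clairaut: cos φ_max = |cos φ₁| · sin C = cos(40.7°)·sin(34.0°) ≈ 0.424, again giving ≈ 64.9°.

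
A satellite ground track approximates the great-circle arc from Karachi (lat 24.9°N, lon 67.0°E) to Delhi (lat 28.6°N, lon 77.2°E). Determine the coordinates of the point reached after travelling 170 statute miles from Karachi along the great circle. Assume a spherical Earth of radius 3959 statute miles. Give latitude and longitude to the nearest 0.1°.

From cos δ = sin φ₁ sin φ₂ + cos φ₁ cos φ₂ cos Δλ, the central angle is δ ≈ 0.172 rad (9.8°). The total great-circle distance is δ·R ≈ 0.172 × 3959 ≈ 679 mi, so the target fraction is f = 170/679 ≈ 0.250.
Interpolate at f ≈ 0.250 with slerp weights a = sin((1−f)δ)/sin δ ≈ 0.751, b = sin(fδ)/sin δ ≈ 0.252.
p = a·p₁ + b·p₂ ≈ (0.315, 0.843, 0.437); φ = arcsin(p_z) ≈ 25.89°, λ = atan2(p_y, p_x) ≈ 69.49°.

≈ lat 25.9°N, lon 69.5°E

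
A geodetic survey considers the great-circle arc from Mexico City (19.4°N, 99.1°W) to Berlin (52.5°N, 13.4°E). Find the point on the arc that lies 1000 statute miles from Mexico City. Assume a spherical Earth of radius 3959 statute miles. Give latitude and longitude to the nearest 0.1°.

Convert each endpoint to a unit vector on the sphere (x = cos φ cos λ, y = cos φ sin λ, z = sin φ).
The central angle between the endpoints is δ = arccos(p₁·p₂) ≈ 1.527 rad (87.5°). The total great-circle distance is δ·R ≈ 1.527 × 3959 ≈ 6045 mi, so the target fraction is f = 1000/6045 ≈ 0.165.
Interpolate at f ≈ 0.165 with slerp weights a = sin((1−f)δ)/sin δ ≈ 0.957, b = sin(fδ)/sin δ ≈ 0.250.
p = a·p₁ + b·p₂ ≈ (0.005, -0.856, 0.516); φ = arcsin(p_z) ≈ 31.09°, λ = atan2(p_y, p_x) ≈ -89.64°.

≈ 31.1°N, 89.6°W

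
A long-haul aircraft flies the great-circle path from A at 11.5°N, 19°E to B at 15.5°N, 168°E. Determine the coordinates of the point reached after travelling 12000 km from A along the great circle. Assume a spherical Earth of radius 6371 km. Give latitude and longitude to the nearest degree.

Convert each endpoint to a unit vector on the sphere (x = cos φ cos λ, y = cos φ sin λ, z = sin φ).
The central angle between the endpoints is δ = arccos(p₁·p₂) ≈ 2.428 rad (139.1°). The total great-circle distance is δ·R ≈ 2.428 × 6371 ≈ 15470 km, so the target fraction is f = 12000/15470 ≈ 0.776.
Interpolate at f ≈ 0.776 with slerp weights a = sin((1−f)δ)/sin δ ≈ 0.792, b = sin(fδ)/sin δ ≈ 1.454.
p = a·p₁ + b·p₂ ≈ (-0.637, 0.544, 0.546); φ = arcsin(p_z) ≈ 33.12°, λ = atan2(p_y, p_x) ≈ 139.50°.

≈ 33°N, 140°E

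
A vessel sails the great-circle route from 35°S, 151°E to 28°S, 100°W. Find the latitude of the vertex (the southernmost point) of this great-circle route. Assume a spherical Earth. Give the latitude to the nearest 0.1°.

The great circle lies in the plane with unit normal n̂ = (p₁ × p₂)/|p₁ × p₂|.
Here n̂_z ≈ +0.684; the vertex latitude is φ_max = arccos|n̂_z| ≈ 46.8°.
Check via Clairaut: cos φ_max = |cos φ₁| · sin C = cos(35.0°)·sin(123.4°) ≈ 0.684, again giving ≈ 46.8°.

≈ 46.8°S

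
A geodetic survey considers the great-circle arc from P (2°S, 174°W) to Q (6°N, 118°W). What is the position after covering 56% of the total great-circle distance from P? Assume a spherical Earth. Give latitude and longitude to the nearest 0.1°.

≈ (2.8°N, 142.7°W)

Write both endpoints as unit vectors p₁, p₂ with components (cos φ cos λ, cos φ sin λ, sin φ).
The central angle between the endpoints is δ = arccos(p₁·p₂) ≈ 0.986 rad (56.5°).
Interpolate at f = 0.56 with slerp weights a = sin((1−f)δ)/sin δ ≈ 0.504, b = sin(fδ)/sin δ ≈ 0.629.
p = a·p₁ + b·p₂ ≈ (-0.795, -0.605, 0.048); φ = arcsin(p_z) ≈ 2.76°, λ = atan2(p_y, p_x) ≈ -142.72°.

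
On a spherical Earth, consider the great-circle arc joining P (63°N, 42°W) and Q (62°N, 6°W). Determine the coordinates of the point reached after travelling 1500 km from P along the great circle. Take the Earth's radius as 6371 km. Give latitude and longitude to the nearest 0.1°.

≈ (62.8°N, 12.1°W)

Convert each endpoint to a unit vector on the sphere (x = cos φ cos λ, y = cos φ sin λ, z = sin φ).
The central angle between the endpoints is δ = arccos(p₁·p₂) ≈ 0.287 rad (16.4°). The total great-circle distance is δ·R ≈ 0.287 × 6371 ≈ 1827 km, so the target fraction is f = 1500/1827 ≈ 0.821.
Interpolate at f ≈ 0.821 with slerp weights a = sin((1−f)δ)/sin δ ≈ 0.182, b = sin(fδ)/sin δ ≈ 0.825.
p = a·p₁ + b·p₂ ≈ (0.446, -0.096, 0.890); φ = arcsin(p_z) ≈ 62.85°, λ = atan2(p_y, p_x) ≈ -12.10°.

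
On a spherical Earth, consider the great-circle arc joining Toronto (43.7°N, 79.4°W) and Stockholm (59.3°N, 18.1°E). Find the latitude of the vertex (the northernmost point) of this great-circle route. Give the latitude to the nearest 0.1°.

The great circle lies in the plane with unit normal n̂ = (p₁ × p₂)/|p₁ × p₂|.
Here n̂_z ≈ +0.437; the vertex latitude is φ_max = arccos|n̂_z| ≈ 64.1°.

≈ 64.1°N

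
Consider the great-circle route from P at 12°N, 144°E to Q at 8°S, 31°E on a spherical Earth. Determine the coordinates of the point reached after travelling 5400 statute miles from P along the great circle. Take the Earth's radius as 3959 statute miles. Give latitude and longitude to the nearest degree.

Convert each endpoint to a unit vector on the sphere (x = cos φ cos λ, y = cos φ sin λ, z = sin φ).
The central angle between the endpoints is δ = arccos(p₁·p₂) ≈ 1.990 rad (114.0°). The total great-circle distance is δ·R ≈ 1.990 × 3959 ≈ 7880 mi, so the target fraction is f = 5400/7880 ≈ 0.685.
Interpolate at f ≈ 0.685 with slerp weights a = sin((1−f)δ)/sin δ ≈ 0.642, b = sin(fδ)/sin δ ≈ 1.072.
p = a·p₁ + b·p₂ ≈ (0.402, 0.916, -0.016); φ = arcsin(p_z) ≈ -0.90°, λ = atan2(p_y, p_x) ≈ 66.32°.

≈ 1°S, 66°E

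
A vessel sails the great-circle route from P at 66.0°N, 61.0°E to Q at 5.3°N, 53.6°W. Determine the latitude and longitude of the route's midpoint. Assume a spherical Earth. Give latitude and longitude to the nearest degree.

The haversine formula gives a central angle δ ≈ 1.655 rad (94.8°) between the endpoints.
Interpolate at f = 1/2 with slerp weights a = sin((1−f)δ)/sin δ ≈ 0.739, b = sin(fδ)/sin δ ≈ 0.739.
p = a·p₁ + b·p₂ ≈ (0.582, -0.329, 0.743); φ = arcsin(p_z) ≈ 48.01°, λ = atan2(p_y, p_x) ≈ -29.49°.

≈ 48°N, 29°W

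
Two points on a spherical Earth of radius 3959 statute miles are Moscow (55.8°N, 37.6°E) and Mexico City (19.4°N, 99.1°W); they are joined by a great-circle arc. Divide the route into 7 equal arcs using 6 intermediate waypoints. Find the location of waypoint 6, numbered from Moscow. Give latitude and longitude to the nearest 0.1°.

Write both endpoints as unit vectors p₁, p₂ with components (cos φ cos λ, cos φ sin λ, sin φ).
The central angle between the endpoints is δ = arccos(p₁·p₂) ≈ 1.682 rad (96.4°).
Interpolate at f = 6/7 with slerp weights a = sin((1−f)δ)/sin δ ≈ 0.239, b = sin(fδ)/sin δ ≈ 0.998.
p = a·p₁ + b·p₂ ≈ (-0.042, -0.847, 0.530); φ = arcsin(p_z) ≈ 31.97°, λ = atan2(p_y, p_x) ≈ -92.85°.

≈ 32.0°N, 92.9°W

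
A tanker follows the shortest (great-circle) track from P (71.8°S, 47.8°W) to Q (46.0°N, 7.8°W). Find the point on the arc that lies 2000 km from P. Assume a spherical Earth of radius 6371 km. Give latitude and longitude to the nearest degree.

≈ (55°S, 31°W)

Write both endpoints as unit vectors p₁, p₂ with components (cos φ cos λ, cos φ sin λ, sin φ).
The central angle between the endpoints is δ = arccos(p₁·p₂) ≈ 2.114 rad (121.1°). The total great-circle distance is δ·R ≈ 2.114 × 6371 ≈ 13470 km, so the target fraction is f = 2000/13470 ≈ 0.148.
Interpolate at f ≈ 0.148 with slerp weights a = sin((1−f)δ)/sin δ ≈ 1.138, b = sin(fδ)/sin δ ≈ 0.361.
p = a·p₁ + b·p₂ ≈ (0.487, -0.297, -0.821); φ = arcsin(p_z) ≈ -55.21°, λ = atan2(p_y, p_x) ≈ -31.40°.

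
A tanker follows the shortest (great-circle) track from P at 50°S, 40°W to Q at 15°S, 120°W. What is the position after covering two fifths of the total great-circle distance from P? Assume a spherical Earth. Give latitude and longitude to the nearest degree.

≈ 43°S, 81°W

Write both endpoints as unit vectors p₁, p₂ with components (cos φ cos λ, cos φ sin λ, sin φ).
The central angle between the endpoints is δ = arccos(p₁·p₂) ≈ 1.260 rad (72.2°).
Interpolate at f = 2/5 with slerp weights a = sin((1−f)δ)/sin δ ≈ 0.720, b = sin(fδ)/sin δ ≈ 0.507.
p = a·p₁ + b·p₂ ≈ (0.110, -0.722, -0.683); φ = arcsin(p_z) ≈ -43.09°, λ = atan2(p_y, p_x) ≈ -81.35°.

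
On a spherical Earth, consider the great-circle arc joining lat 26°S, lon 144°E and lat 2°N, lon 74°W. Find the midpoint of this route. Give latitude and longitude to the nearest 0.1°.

≈ lat 32.8°S, lon 136.3°W

Convert each endpoint to a unit vector on the sphere (x = cos φ cos λ, y = cos φ sin λ, z = sin φ).
The central angle between the endpoints is δ = arccos(p₁·p₂) ≈ 2.379 rad (136.3°).
Interpolate at f = 1/2 with slerp weights a = sin((1−f)δ)/sin δ ≈ 1.344, b = sin(fδ)/sin δ ≈ 1.344.
p = a·p₁ + b·p₂ ≈ (-0.607, -0.581, -0.542); φ = arcsin(p_z) ≈ -32.83°, λ = atan2(p_y, p_x) ≈ -136.25°.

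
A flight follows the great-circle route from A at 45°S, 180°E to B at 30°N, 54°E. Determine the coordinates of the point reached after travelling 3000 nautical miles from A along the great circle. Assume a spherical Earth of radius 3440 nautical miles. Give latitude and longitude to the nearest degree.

Convert each endpoint to a unit vector on the sphere (x = cos φ cos λ, y = cos φ sin λ, z = sin φ).
The central angle between the endpoints is δ = arccos(p₁·p₂) ≈ 2.365 rad (135.5°). The total great-circle distance is δ·R ≈ 2.365 × 3440 ≈ 8137 nmi, so the target fraction is f = 3000/8137 ≈ 0.369.
Interpolate at f ≈ 0.369 with slerp weights a = sin((1−f)δ)/sin δ ≈ 1.423, b = sin(fδ)/sin δ ≈ 1.093.
p = a·p₁ + b·p₂ ≈ (-0.450, 0.766, -0.460); φ = arcsin(p_z) ≈ -27.37°, λ = atan2(p_y, p_x) ≈ 120.44°.

≈ 27°S, 120°E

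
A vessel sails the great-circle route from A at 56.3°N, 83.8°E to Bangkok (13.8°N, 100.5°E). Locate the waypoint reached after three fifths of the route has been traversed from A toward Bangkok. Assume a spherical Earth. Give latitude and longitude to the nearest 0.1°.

≈ 31.0°N, 95.8°E

Convert each endpoint to a unit vector on the sphere (x = cos φ cos λ, y = cos φ sin λ, z = sin φ).
The central angle between the endpoints is δ = arccos(p₁·p₂) ≈ 0.775 rad (44.4°).
Interpolate at f = 3/5 with slerp weights a = sin((1−f)δ)/sin δ ≈ 0.436, b = sin(fδ)/sin δ ≈ 0.641.
p = a·p₁ + b·p₂ ≈ (-0.087, 0.852, 0.516); φ = arcsin(p_z) ≈ 31.03°, λ = atan2(p_y, p_x) ≈ 95.85°.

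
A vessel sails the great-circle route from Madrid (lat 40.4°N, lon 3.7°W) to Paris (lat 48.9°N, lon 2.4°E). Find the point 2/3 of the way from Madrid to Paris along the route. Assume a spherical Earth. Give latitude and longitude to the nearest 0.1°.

≈ lat 46.1°N, lon 0.2°E

Write both endpoints as unit vectors p₁, p₂ with components (cos φ cos λ, cos φ sin λ, sin φ).
The central angle between the endpoints is δ = arccos(p₁·p₂) ≈ 0.166 rad (9.5°).
Interpolate at f = 2/3 with slerp weights a = sin((1−f)δ)/sin δ ≈ 0.335, b = sin(fδ)/sin δ ≈ 0.668.
p = a·p₁ + b·p₂ ≈ (0.693, 0.002, 0.721); φ = arcsin(p_z) ≈ 46.10°, λ = atan2(p_y, p_x) ≈ 0.16°.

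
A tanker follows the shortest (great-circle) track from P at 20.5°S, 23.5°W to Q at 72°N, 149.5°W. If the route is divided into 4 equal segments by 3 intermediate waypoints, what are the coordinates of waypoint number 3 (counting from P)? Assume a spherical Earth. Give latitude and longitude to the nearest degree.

≈ 64°N, 65°W

Write both endpoints as unit vectors p₁, p₂ with components (cos φ cos λ, cos φ sin λ, sin φ).
The central angle between the endpoints is δ = arccos(p₁·p₂) ≈ 2.098 rad (120.2°).
Interpolate at f = 3/4 with slerp weights a = sin((1−f)δ)/sin δ ≈ 0.580, b = sin(fδ)/sin δ ≈ 1.157.
p = a·p₁ + b·p₂ ≈ (0.190, -0.398, 0.898); φ = arcsin(p_z) ≈ 63.84°, λ = atan2(p_y, p_x) ≈ -64.51°.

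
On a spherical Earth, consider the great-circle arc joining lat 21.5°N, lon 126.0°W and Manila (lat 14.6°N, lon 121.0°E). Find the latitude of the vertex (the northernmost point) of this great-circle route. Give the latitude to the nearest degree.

The great circle lies in the plane with unit normal n̂ = (p₁ × p₂)/|p₁ × p₂|.
Here n̂_z ≈ -0.858; the vertex latitude is φ_max = arccos|n̂_z| ≈ 30.9°.
Check via Clairaut: cos φ_max = |cos φ₁| · sin C = cos(21.5°)·sin(67.3°) ≈ 0.858, again giving ≈ 30.9°.

≈ 31°N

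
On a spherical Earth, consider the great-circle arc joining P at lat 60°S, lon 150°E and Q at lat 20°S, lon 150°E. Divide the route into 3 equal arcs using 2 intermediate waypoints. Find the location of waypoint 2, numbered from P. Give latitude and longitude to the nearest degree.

≈ lat 33°S, lon 150°E

From cos δ = sin φ₁ sin φ₂ + cos φ₁ cos φ₂ cos Δλ, the central angle is δ ≈ 0.698 rad (40.0°).
Interpolate at f = 2/3 with slerp weights a = sin((1−f)δ)/sin δ ≈ 0.359, b = sin(fδ)/sin δ ≈ 0.698.
p = a·p₁ + b·p₂ ≈ (-0.724, 0.418, -0.550); φ = arcsin(p_z) ≈ -33.33°, λ = atan2(p_y, p_x) ≈ 150.00°.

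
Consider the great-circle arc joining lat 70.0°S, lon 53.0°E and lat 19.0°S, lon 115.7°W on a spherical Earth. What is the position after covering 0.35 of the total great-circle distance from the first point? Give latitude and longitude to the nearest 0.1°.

Write both endpoints as unit vectors p₁, p₂ with components (cos φ cos λ, cos φ sin λ, sin φ).
The central angle between the endpoints is δ = arccos(p₁·p₂) ≈ 1.582 rad (90.6°).
Interpolate at f = 0.35 with slerp weights a = sin((1−f)δ)/sin δ ≈ 0.856, b = sin(fδ)/sin δ ≈ 0.526.
p = a·p₁ + b·p₂ ≈ (-0.039, -0.214, -0.976); φ = arcsin(p_z) ≈ -77.43°, λ = atan2(p_y, p_x) ≈ -100.41°.

≈ lat 77.4°S, lon 100.4°W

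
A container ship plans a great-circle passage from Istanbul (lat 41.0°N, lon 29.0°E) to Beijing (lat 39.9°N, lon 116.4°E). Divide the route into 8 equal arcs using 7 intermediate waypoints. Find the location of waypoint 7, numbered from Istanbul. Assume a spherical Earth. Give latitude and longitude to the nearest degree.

≈ lat 44°N, lon 107°E

Convert each endpoint to a unit vector on the sphere (x = cos φ cos λ, y = cos φ sin λ, z = sin φ).
The central angle between the endpoints is δ = arccos(p₁·p₂) ≈ 1.107 rad (63.4°).
Interpolate at f = 7/8 with slerp weights a = sin((1−f)δ)/sin δ ≈ 0.154, b = sin(fδ)/sin δ ≈ 0.921.
p = a·p₁ + b·p₂ ≈ (-0.213, 0.690, 0.692); φ = arcsin(p_z) ≈ 43.81°, λ = atan2(p_y, p_x) ≈ 107.13°.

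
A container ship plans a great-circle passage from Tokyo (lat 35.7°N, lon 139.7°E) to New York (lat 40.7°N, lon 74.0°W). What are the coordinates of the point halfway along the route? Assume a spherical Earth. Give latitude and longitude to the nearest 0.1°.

≈ lat 69.7°N, lon 153.6°W

Write both endpoints as unit vectors p₁, p₂ with components (cos φ cos λ, cos φ sin λ, sin φ).
The central angle between the endpoints is δ = arccos(p₁·p₂) ≈ 1.703 rad (97.6°).
Interpolate at f = 1/2 with slerp weights a = sin((1−f)δ)/sin δ ≈ 0.759, b = sin(fδ)/sin δ ≈ 0.759.
p = a·p₁ + b·p₂ ≈ (-0.311, -0.154, 0.938); φ = arcsin(p_z) ≈ 69.66°, λ = atan2(p_y, p_x) ≈ -153.62°.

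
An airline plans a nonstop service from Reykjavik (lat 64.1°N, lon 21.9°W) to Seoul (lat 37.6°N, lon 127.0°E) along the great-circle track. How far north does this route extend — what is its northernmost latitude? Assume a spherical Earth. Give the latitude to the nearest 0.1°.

≈ 79.4°N

The great circle lies in the plane with unit normal n̂ = (p₁ × p₂)/|p₁ × p₂|.
Here n̂_z ≈ +0.185; the vertex latitude is φ_max = arccos|n̂_z| ≈ 79.4°.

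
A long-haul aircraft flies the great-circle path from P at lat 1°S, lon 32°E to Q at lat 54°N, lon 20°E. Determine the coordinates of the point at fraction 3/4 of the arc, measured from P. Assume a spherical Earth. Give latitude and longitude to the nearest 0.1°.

≈ lat 40.4°N, lon 24.6°E

The haversine formula gives a central angle δ ≈ 0.976 rad (55.9°) between the endpoints.
Interpolate at f = 3/4 with slerp weights a = sin((1−f)δ)/sin δ ≈ 0.292, b = sin(fδ)/sin δ ≈ 0.807.
p = a·p₁ + b·p₂ ≈ (0.693, 0.317, 0.648); φ = arcsin(p_z) ≈ 40.37°, λ = atan2(p_y, p_x) ≈ 24.56°.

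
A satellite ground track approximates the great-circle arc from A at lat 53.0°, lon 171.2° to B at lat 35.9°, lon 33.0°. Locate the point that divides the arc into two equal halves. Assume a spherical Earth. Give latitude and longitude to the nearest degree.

The haversine formula gives a central angle δ ≈ 1.466 rad (84.0°) between the endpoints.
Interpolate at f = 1/2 with slerp weights a = sin((1−f)δ)/sin δ ≈ 0.673, b = sin(fδ)/sin δ ≈ 0.673.
p = a·p₁ + b·p₂ ≈ (0.057, 0.359, 0.932); φ = arcsin(p_z) ≈ 68.70°, λ = atan2(p_y, p_x) ≈ 80.98°.

≈ lat 69°, lon 81°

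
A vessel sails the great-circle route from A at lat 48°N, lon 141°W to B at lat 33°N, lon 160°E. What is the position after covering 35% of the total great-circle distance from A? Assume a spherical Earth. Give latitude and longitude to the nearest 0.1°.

Convert each endpoint to a unit vector on the sphere (x = cos φ cos λ, y = cos φ sin λ, z = sin φ).
The central angle between the endpoints is δ = arccos(p₁·p₂) ≈ 0.804 rad (46.1°).
Interpolate at f = 0.35 with slerp weights a = sin((1−f)δ)/sin δ ≈ 0.693, b = sin(fδ)/sin δ ≈ 0.386.
p = a·p₁ + b·p₂ ≈ (-0.664, -0.181, 0.725); φ = arcsin(p_z) ≈ 46.48°, λ = atan2(p_y, p_x) ≈ -164.74°.

≈ lat 46.5°N, lon 164.7°W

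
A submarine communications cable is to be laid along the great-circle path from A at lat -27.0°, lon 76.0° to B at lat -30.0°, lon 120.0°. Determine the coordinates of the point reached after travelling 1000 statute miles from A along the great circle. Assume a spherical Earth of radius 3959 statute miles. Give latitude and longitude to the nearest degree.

Convert each endpoint to a unit vector on the sphere (x = cos φ cos λ, y = cos φ sin λ, z = sin φ).
The central angle between the endpoints is δ = arccos(p₁·p₂) ≈ 0.673 rad (38.6°). The total great-circle distance is δ·R ≈ 0.673 × 3959 ≈ 2664 mi, so the target fraction is f = 1000/2664 ≈ 0.375.
Interpolate at f ≈ 0.375 with slerp weights a = sin((1−f)δ)/sin δ ≈ 0.655, b = sin(fδ)/sin δ ≈ 0.401.
p = a·p₁ + b·p₂ ≈ (-0.033, 0.867, -0.498); φ = arcsin(p_z) ≈ -29.85°, λ = atan2(p_y, p_x) ≈ 92.15°.

≈ lat -30°, lon 92°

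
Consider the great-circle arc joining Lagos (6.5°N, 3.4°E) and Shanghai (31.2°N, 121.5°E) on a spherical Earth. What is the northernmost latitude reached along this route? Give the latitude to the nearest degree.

The great circle lies in the plane with unit normal n̂ = (p₁ × p₂)/|p₁ × p₂|.
Here n̂_z ≈ +0.798; the vertex latitude is φ_max = arccos|n̂_z| ≈ 37.1°.
Check via Clairaut: cos φ_max = |cos φ₁| · sin C = cos(6.5°)·sin(53.4°) ≈ 0.798, again giving ≈ 37.1°.

≈ 37°N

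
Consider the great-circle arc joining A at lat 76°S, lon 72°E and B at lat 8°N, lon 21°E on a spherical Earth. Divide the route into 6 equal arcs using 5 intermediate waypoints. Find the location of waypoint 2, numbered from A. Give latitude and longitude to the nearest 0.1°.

≈ lat 50.0°S, lon 35.6°E

The haversine formula gives a central angle δ ≈ 1.555 rad (89.1°) between the endpoints.
Interpolate at f = 2/6 with slerp weights a = sin((1−f)δ)/sin δ ≈ 0.861, b = sin(fδ)/sin δ ≈ 0.496.
p = a·p₁ + b·p₂ ≈ (0.522, 0.374, -0.766); φ = arcsin(p_z) ≈ -50.02°, λ = atan2(p_y, p_x) ≈ 35.59°.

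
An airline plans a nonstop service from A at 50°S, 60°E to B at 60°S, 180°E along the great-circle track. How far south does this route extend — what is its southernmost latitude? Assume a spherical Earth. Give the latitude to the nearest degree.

≈ 71°S

The great circle lies in the plane with unit normal n̂ = (p₁ × p₂)/|p₁ × p₂|.
Here n̂_z ≈ +0.322; the vertex latitude is φ_max = arccos|n̂_z| ≈ 71.2°.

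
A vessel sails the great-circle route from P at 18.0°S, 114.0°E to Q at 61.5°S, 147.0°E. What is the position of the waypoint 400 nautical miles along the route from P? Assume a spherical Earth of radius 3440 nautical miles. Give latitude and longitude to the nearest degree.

From cos δ = sin φ₁ sin φ₂ + cos φ₁ cos φ₂ cos Δλ, the central angle is δ ≈ 0.860 rad (49.3°). The total great-circle distance is δ·R ≈ 0.860 × 3440 ≈ 2960 nmi, so the target fraction is f = 400/2960 ≈ 0.135.
Interpolate at f ≈ 0.135 with slerp weights a = sin((1−f)δ)/sin δ ≈ 0.893, b = sin(fδ)/sin δ ≈ 0.153.
p = a·p₁ + b·p₂ ≈ (-0.407, 0.816, -0.411); φ = arcsin(p_z) ≈ -24.24°, λ = atan2(p_y, p_x) ≈ 116.50°.

≈ 24°S, 116°E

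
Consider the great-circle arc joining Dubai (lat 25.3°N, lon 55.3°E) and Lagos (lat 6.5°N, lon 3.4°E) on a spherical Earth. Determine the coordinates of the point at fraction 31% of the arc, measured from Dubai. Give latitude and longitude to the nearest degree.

Write both endpoints as unit vectors p₁, p₂ with components (cos φ cos λ, cos φ sin λ, sin φ).
The central angle between the endpoints is δ = arccos(p₁·p₂) ≈ 0.924 rad (52.9°).
Interpolate at f = 0.31 with slerp weights a = sin((1−f)δ)/sin δ ≈ 0.746, b = sin(fδ)/sin δ ≈ 0.354.
p = a·p₁ + b·p₂ ≈ (0.735, 0.575, 0.359); φ = arcsin(p_z) ≈ 21.03°, λ = atan2(p_y, p_x) ≈ 38.05°.

≈ lat 21°N, lon 38°E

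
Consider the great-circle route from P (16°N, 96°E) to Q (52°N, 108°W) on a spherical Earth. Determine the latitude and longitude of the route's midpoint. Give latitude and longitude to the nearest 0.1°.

Convert each endpoint to a unit vector on the sphere (x = cos φ cos λ, y = cos φ sin λ, z = sin φ).
The central angle between the endpoints is δ = arccos(p₁·p₂) ≈ 1.900 rad (108.9°).
Interpolate at f = 1/2 with slerp weights a = sin((1−f)δ)/sin δ ≈ 0.860, b = sin(fδ)/sin δ ≈ 0.860.
p = a·p₁ + b·p₂ ≈ (-0.250, 0.318, 0.914); φ = arcsin(p_z) ≈ 66.12°, λ = atan2(p_y, p_x) ≈ 128.12°.

≈ (66.1°N, 128.1°E)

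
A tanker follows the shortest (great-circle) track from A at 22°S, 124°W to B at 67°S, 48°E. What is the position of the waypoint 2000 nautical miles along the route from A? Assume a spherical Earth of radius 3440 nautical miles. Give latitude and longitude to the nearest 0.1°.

≈ 55.2°S, 121.0°W

Write both endpoints as unit vectors p₁, p₂ with components (cos φ cos λ, cos φ sin λ, sin φ).
The central angle between the endpoints is δ = arccos(p₁·p₂) ≈ 1.585 rad (90.8°). The total great-circle distance is δ·R ≈ 1.585 × 3440 ≈ 5451 nmi, so the target fraction is f = 2000/5451 ≈ 0.367.
Interpolate at f ≈ 0.367 with slerp weights a = sin((1−f)δ)/sin δ ≈ 0.843, b = sin(fδ)/sin δ ≈ 0.549.
p = a·p₁ + b·p₂ ≈ (-0.294, -0.489, -0.822); φ = arcsin(p_z) ≈ -55.24°, λ = atan2(p_y, p_x) ≈ -121.00°.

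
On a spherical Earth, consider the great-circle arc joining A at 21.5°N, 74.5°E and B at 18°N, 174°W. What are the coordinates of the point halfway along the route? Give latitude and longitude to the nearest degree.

≈ 33°N, 131°E

Write both endpoints as unit vectors p₁, p₂ with components (cos φ cos λ, cos φ sin λ, sin φ).
The central angle between the endpoints is δ = arccos(p₁·p₂) ≈ 1.783 rad (102.2°).
Interpolate at f = 1/2 with slerp weights a = sin((1−f)δ)/sin δ ≈ 0.796, b = sin(fδ)/sin δ ≈ 0.796.
p = a·p₁ + b·p₂ ≈ (-0.555, 0.635, 0.538); φ = arcsin(p_z) ≈ 32.53°, λ = atan2(p_y, p_x) ≈ 131.17°.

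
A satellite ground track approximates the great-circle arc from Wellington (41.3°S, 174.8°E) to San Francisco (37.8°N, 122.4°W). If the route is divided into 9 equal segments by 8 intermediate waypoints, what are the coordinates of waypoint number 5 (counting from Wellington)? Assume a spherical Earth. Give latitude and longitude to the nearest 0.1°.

≈ (2.5°N, 150.0°W)

The haversine formula gives a central angle δ ≈ 1.704 rad (97.7°) between the endpoints.
Interpolate at f = 5/9 with slerp weights a = sin((1−f)δ)/sin δ ≈ 0.693, b = sin(fδ)/sin δ ≈ 0.819.
p = a·p₁ + b·p₂ ≈ (-0.865, -0.499, 0.044); φ = arcsin(p_z) ≈ 2.54°, λ = atan2(p_y, p_x) ≈ -150.03°.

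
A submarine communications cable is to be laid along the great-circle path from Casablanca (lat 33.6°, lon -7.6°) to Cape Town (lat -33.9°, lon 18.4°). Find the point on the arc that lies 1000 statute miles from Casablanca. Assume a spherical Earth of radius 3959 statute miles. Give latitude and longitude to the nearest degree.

≈ lat 20°, lon -2°

The haversine formula gives a central angle δ ≈ 1.253 rad (71.8°) between the endpoints. The total great-circle distance is δ·R ≈ 1.253 × 3959 ≈ 4960 mi, so the target fraction is f = 1000/4960 ≈ 0.202.
Interpolate at f ≈ 0.202 with slerp weights a = sin((1−f)δ)/sin δ ≈ 0.886, b = sin(fδ)/sin δ ≈ 0.263.
p = a·p₁ + b·p₂ ≈ (0.939, -0.029, 0.344); φ = arcsin(p_z) ≈ 20.09°, λ = atan2(p_y, p_x) ≈ -1.75°.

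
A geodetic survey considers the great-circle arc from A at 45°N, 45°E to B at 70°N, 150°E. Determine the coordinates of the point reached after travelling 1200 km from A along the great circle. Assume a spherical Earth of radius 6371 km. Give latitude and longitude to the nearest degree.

Convert each endpoint to a unit vector on the sphere (x = cos φ cos λ, y = cos φ sin λ, z = sin φ).
The central angle between the endpoints is δ = arccos(p₁·p₂) ≈ 0.925 rad (53.0°). The total great-circle distance is δ·R ≈ 0.925 × 6371 ≈ 5893 km, so the target fraction is f = 1200/5893 ≈ 0.204.
Interpolate at f ≈ 0.204 with slerp weights a = sin((1−f)δ)/sin δ ≈ 0.841, b = sin(fδ)/sin δ ≈ 0.234.
p = a·p₁ + b·p₂ ≈ (0.351, 0.461, 0.815); φ = arcsin(p_z) ≈ 54.60°, λ = atan2(p_y, p_x) ≈ 52.68°.

≈ 55°N, 53°E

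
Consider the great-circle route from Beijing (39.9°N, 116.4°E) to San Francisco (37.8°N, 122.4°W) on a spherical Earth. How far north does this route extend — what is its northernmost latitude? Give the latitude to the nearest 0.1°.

The great circle lies in the plane with unit normal n̂ = (p₁ × p₂)/|p₁ × p₂|.
Here n̂_z ≈ +0.520; the vertex latitude is φ_max = arccos|n̂_z| ≈ 58.7°.

≈ 58.7°N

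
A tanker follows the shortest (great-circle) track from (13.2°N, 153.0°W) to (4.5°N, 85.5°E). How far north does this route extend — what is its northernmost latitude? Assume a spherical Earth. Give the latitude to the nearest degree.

≈ 18°N

The great circle lies in the plane with unit normal n̂ = (p₁ × p₂)/|p₁ × p₂|.
Here n̂_z ≈ -0.949; the vertex latitude is φ_max = arccos|n̂_z| ≈ 18.4°.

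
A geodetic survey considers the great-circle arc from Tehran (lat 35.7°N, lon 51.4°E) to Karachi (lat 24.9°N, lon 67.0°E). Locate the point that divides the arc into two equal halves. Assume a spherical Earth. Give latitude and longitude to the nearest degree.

≈ lat 31°N, lon 60°E

The haversine formula gives a central angle δ ≈ 0.301 rad (17.2°) between the endpoints.
Interpolate at f = 1/2 with slerp weights a = sin((1−f)δ)/sin δ ≈ 0.506, b = sin(fδ)/sin δ ≈ 0.506.
p = a·p₁ + b·p₂ ≈ (0.435, 0.743, 0.508); φ = arcsin(p_z) ≈ 30.53°, λ = atan2(p_y, p_x) ≈ 59.63°.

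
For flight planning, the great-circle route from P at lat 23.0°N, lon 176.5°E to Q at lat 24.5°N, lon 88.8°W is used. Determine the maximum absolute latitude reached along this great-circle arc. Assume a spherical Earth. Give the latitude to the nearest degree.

The great circle lies in the plane with unit normal n̂ = (p₁ × p₂)/|p₁ × p₂|.
Here n̂_z ≈ +0.838; the vertex latitude is φ_max = arccos|n̂_z| ≈ 33.0°.
Check via Clairaut: cos φ_max = |cos φ₁| · sin C = cos(23.0°)·sin(65.6°) ≈ 0.838, again giving ≈ 33.0°.

≈ 33°N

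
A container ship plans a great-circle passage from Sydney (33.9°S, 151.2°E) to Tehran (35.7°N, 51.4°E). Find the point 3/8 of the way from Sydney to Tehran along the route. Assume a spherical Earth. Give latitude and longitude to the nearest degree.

≈ (8°S, 113°E)

Write both endpoints as unit vectors p₁, p₂ with components (cos φ cos λ, cos φ sin λ, sin φ).
The central angle between the endpoints is δ = arccos(p₁·p₂) ≈ 2.027 rad (116.1°).
Interpolate at f = 3/8 with slerp weights a = sin((1−f)δ)/sin δ ≈ 1.063, b = sin(fδ)/sin δ ≈ 0.767.
p = a·p₁ + b·p₂ ≈ (-0.384, 0.912, -0.145); φ = arcsin(p_z) ≈ -8.33°, λ = atan2(p_y, p_x) ≈ 112.85°.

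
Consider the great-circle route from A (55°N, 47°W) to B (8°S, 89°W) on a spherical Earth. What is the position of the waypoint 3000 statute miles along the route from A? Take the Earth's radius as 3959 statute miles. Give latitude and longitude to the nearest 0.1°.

The haversine formula gives a central angle δ ≈ 1.258 rad (72.1°) between the endpoints. The total great-circle distance is δ·R ≈ 1.258 × 3959 ≈ 4979 mi, so the target fraction is f = 3000/4979 ≈ 0.603.
Interpolate at f ≈ 0.603 with slerp weights a = sin((1−f)δ)/sin δ ≈ 0.504, b = sin(fδ)/sin δ ≈ 0.722.
p = a·p₁ + b·p₂ ≈ (0.210, -0.927, 0.312); φ = arcsin(p_z) ≈ 18.19°, λ = atan2(p_y, p_x) ≈ -77.26°.

≈ (18.2°N, 77.3°W)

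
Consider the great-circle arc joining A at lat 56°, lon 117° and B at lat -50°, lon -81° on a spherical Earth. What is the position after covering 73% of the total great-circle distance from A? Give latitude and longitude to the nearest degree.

≈ lat -16°, lon -118°

Convert each endpoint to a unit vector on the sphere (x = cos φ cos λ, y = cos φ sin λ, z = sin φ).
The central angle between the endpoints is δ = arccos(p₁·p₂) ≈ 2.926 rad (167.7°).
Interpolate at f = 0.73 with slerp weights a = sin((1−f)δ)/sin δ ≈ 3.327, b = sin(fδ)/sin δ ≈ 3.954.
p = a·p₁ + b·p₂ ≈ (-0.447, -0.853, -0.271); φ = arcsin(p_z) ≈ -15.71°, λ = atan2(p_y, p_x) ≈ -117.67°.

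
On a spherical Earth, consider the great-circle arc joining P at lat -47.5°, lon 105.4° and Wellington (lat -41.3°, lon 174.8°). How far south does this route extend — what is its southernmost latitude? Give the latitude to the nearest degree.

The great circle lies in the plane with unit normal n̂ = (p₁ × p₂)/|p₁ × p₂|.
Here n̂_z ≈ +0.636; the vertex latitude is φ_max = arccos|n̂_z| ≈ 50.5°.

≈ -50°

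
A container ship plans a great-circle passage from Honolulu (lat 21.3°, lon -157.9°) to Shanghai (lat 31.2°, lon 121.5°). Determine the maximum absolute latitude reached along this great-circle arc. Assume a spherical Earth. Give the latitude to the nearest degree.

≈ 34°

The great circle lies in the plane with unit normal n̂ = (p₁ × p₂)/|p₁ × p₂|.
Here n̂_z ≈ -0.829; the vertex latitude is φ_max = arccos|n̂_z| ≈ 34.0°.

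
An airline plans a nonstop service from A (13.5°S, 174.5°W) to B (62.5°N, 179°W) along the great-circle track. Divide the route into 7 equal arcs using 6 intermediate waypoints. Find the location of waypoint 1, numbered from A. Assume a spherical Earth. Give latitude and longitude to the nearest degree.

≈ (3°S, 175°W)

Write both endpoints as unit vectors p₁, p₂ with components (cos φ cos λ, cos φ sin λ, sin φ).
The central angle between the endpoints is δ = arccos(p₁·p₂) ≈ 1.328 rad (76.1°).
Interpolate at f = 1/7 with slerp weights a = sin((1−f)δ)/sin δ ≈ 0.935, b = sin(fδ)/sin δ ≈ 0.194.
p = a·p₁ + b·p₂ ≈ (-0.995, -0.089, -0.046); φ = arcsin(p_z) ≈ -2.64°, λ = atan2(p_y, p_x) ≈ -174.90°.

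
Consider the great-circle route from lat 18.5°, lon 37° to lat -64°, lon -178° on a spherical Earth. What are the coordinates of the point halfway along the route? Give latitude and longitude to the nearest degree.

Convert each endpoint to a unit vector on the sphere (x = cos φ cos λ, y = cos φ sin λ, z = sin φ).
The central angle between the endpoints is δ = arccos(p₁·p₂) ≈ 2.247 rad (128.7°).
Interpolate at f = 1/2 with slerp weights a = sin((1−f)δ)/sin δ ≈ 1.156, b = sin(fδ)/sin δ ≈ 1.156.
p = a·p₁ + b·p₂ ≈ (0.369, 0.642, -0.672); φ = arcsin(p_z) ≈ -42.23°, λ = atan2(p_y, p_x) ≈ 60.11°.

≈ lat -42°, lon 60°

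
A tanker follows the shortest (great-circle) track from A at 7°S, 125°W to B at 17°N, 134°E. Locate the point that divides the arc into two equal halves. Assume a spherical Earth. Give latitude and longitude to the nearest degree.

The haversine formula gives a central angle δ ≈ 1.789 rad (102.5°) between the endpoints.
Interpolate at f = 1/2 with slerp weights a = sin((1−f)δ)/sin δ ≈ 0.799, b = sin(fδ)/sin δ ≈ 0.799.
p = a·p₁ + b·p₂ ≈ (-0.986, -0.100, 0.136); φ = arcsin(p_z) ≈ 7.83°, λ = atan2(p_y, p_x) ≈ -174.21°.

≈ 8°N, 174°W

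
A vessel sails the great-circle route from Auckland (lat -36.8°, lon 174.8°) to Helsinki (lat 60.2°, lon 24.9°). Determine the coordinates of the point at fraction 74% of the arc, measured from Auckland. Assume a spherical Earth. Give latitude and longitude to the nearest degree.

From cos δ = sin φ₁ sin φ₂ + cos φ₁ cos φ₂ cos Δλ, the central angle is δ ≈ 2.614 rad (149.8°).
Interpolate at f = 0.74 with slerp weights a = sin((1−f)δ)/sin δ ≈ 1.249, b = sin(fδ)/sin δ ≈ 1.857.
p = a·p₁ + b·p₂ ≈ (-0.159, 0.479, 0.863); φ = arcsin(p_z) ≈ 59.68°, λ = atan2(p_y, p_x) ≈ 108.34°.

≈ lat 60°, lon 108°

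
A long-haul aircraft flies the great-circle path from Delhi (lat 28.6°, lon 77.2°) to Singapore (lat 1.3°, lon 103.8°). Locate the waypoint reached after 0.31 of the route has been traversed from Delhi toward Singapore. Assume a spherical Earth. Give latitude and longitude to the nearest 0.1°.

≈ lat 20.5°, lon 86.3°

Write both endpoints as unit vectors p₁, p₂ with components (cos φ cos λ, cos φ sin λ, sin φ).
The central angle between the endpoints is δ = arccos(p₁·p₂) ≈ 0.651 rad (37.3°).
Interpolate at f = 0.31 with slerp weights a = sin((1−f)δ)/sin δ ≈ 0.717, b = sin(fδ)/sin δ ≈ 0.331.
p = a·p₁ + b·p₂ ≈ (0.061, 0.935, 0.351); φ = arcsin(p_z) ≈ 20.52°, λ = atan2(p_y, p_x) ≈ 86.30°.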